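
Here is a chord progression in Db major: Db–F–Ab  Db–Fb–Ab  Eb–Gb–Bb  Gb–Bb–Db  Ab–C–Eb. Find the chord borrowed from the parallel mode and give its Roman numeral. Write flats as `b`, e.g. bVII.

i

Db major has the diatonic set Db, Ebm, Fm, Gb, Ab, Bbm, Cdim. Db–F–Ab = Db, Eb–Gb–Bb = Ebm, Gb–Bb–Db = Gb and Ab–C–Eb = Ab are all diatonic. But Db–Fb–Ab is foreign: the diatonic I on degree 1 is Db, whereas Dbm comes from Db minor. It is labeled i.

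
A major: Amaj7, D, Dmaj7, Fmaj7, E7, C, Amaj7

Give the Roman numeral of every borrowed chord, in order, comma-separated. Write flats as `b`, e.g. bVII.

A major has the diatonic set A, Bm, C#m, D, E, F#m, G#dim. Of the given chords, Amaj7, D, Dmaj7 and E7 are diatonic. But Fmaj7 (F–A–C–E) is foreign: the diatonic vi on degree 6 is F#m, whereas Fmaj7 comes from A minor. It is labeled bVImaj7. C (C–E–G) is not: scale degree 3 in A major carries C#m (iii). In A minor the chord on that degree is C, so here it functions as bIII, borrowed from the parallel minor.

bVImaj7, bIII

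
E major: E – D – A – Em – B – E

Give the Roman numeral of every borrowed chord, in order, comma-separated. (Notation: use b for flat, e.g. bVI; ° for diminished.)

bVII, i

E major has the diatonic set E, F#m, G#m, A, B, C#m, D#dim. Of the given chords, E, A and B are diatonic. D (D–F#–A) is not: scale degree 7 in E major carries D#dim (vii°). In E minor the chord on that degree is D, so here it functions as bVII, borrowed from the parallel minor. But Em (E–G–B) is foreign: the diatonic I on degree 1 is E, whereas Em comes from E minor. It is labeled i.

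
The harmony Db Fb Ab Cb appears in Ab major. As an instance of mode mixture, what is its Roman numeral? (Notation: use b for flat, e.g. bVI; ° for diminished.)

Db is scale degree 4 in Ab major. Db–Fb–Ab–Cb is a minor-seventh chord — the form found in Ab minor, not the diatonic IV (Db). Borrowed into Ab major it is written iv7.

iv7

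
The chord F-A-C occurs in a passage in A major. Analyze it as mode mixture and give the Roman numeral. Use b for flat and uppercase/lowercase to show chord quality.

bVI

In A major scale degree 6 is F#; F is its lowered form, from A minor. The diatonic chord on degree 6 would be F#m (vi), but F–A–C is the major chord from A minor. As a borrowed chord it is labeled bVI.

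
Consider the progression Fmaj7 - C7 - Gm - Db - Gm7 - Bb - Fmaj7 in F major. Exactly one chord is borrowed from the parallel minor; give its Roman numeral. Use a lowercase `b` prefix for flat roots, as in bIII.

F major has the diatonic set F, Gm, Am, Bb, C, Dm, Edim. Fmaj7, C7, Gm, Gm7 and Bb are all diatonic. Db (Db–F–Ab) doesn't fit — on degree 6 F major would have Dm (vi). Db is the degree-6 chord of F minor, so it is the borrowed bVI.

bVI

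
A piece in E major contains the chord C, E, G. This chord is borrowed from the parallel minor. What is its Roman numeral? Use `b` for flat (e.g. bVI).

C is the lowered form of scale degree 6 in E major (the diatonic degree 6 is C#). The diatonic chord on degree 6 would be C#m (vi), but C–E–G is the major chord from E minor. As a borrowed chord it is labeled bVI.

bVI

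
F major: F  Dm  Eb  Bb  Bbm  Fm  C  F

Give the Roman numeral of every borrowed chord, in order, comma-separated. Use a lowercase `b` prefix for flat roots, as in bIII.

In F major the diatonic chords are F, Gm, Am, Bb, C, Dm, Edim. Of the given chords, F, Dm, Bb and C are diatonic. But Eb (Eb–G–Bb) is foreign: the diatonic vii° on degree 7 is Edim, whereas Eb comes from F minor. It is labeled bVII. But Bbm (Bb–Db–F) is foreign: the diatonic IV on degree 4 is Bb, whereas Bbm comes from F minor. It is labeled iv. Fm (F–Ab–C) doesn't fit — on degree 1 F major would have F (I). Fm is the degree-1 chord of F minor, so it is the borrowed i.

bVII, iv, i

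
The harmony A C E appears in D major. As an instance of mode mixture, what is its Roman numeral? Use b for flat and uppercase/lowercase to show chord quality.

v

The root A is the diatonic 5th degree of D major; the borrowing shows in the chord quality. The diatonic chord on degree 5 would be A (V), but A–C–E is the minor chord from D minor. As a borrowed chord it is labeled v.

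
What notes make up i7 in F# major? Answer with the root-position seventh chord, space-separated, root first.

The root, F#, is scale degree 1 — the same note in F# major and F# minor; only the chord quality changes. Stacking thirds in F# minor on F# gives F#–A–C#–E.

F# A C# E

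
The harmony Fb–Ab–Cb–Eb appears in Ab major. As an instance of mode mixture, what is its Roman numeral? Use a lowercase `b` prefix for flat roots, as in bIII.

Fb is the lowered form of scale degree 6 in Ab major (the diatonic degree 6 is F). Fb–Ab–Cb–Eb is a major-seventh chord — the form found in Ab minor, not the diatonic vi (Fm). Borrowed into Ab major it is written bVImaj7.

bVImaj7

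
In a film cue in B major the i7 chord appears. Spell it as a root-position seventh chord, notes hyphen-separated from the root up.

The root, B, is scale degree 1 — the same note in B major and B minor; only the chord quality changes. Building the minor-seventh chord from the parallel minor on B: B–D–F#–A.

B-D-F#-A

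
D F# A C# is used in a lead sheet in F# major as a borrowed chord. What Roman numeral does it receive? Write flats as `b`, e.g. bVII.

bVImaj7

D is the lowered form of scale degree 6 in F# major (the diatonic degree 6 is D#). D–F#–A–C# is a major-seventh chord — the form found in F# minor, not the diatonic vi (D#m). Borrowed into F# major it is written bVImaj7.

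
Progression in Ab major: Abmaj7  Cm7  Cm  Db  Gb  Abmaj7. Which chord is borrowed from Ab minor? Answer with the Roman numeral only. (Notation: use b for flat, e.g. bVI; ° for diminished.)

The diatonic triads in Ab major are Ab, Bbm, Cm, Db, Eb, Fm, Gdim. Of the given chords, Abmaj7, Cm7, Cm and Db are diatonic. Gb (Gb–Bb–Db) doesn't fit — on degree 7 Ab major would have Gdim (vii°). Gb is the degree-7 chord of Ab minor, so it is the borrowed bVII.

bVII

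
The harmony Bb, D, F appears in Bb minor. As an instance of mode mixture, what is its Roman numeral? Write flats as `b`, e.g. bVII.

I

The root Bb is the diatonic 1st degree of Bb minor; the borrowing shows in the chord quality. Bb–D–F is a major chord — the form found in Bb major, not the diatonic i (Bbm). Borrowed into Bb minor it is written I.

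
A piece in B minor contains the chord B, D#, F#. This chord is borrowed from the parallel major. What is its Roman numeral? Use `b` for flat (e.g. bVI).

I

The root B is the diatonic 1st degree of B minor; the borrowing shows in the chord quality. B–D#–F# is a major chord — the form found in B major, not the diatonic i (Bm). Borrowed into B minor it is written I.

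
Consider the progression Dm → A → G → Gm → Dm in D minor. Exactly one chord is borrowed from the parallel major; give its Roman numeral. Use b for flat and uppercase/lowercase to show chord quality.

The diatonic triads in D minor (with V from harmonic minor) are Dm, Edim, F, Gm, A, Bb, C. Of the given chords, Dm, A and Gm are diatonic. G (G–B–D) doesn't fit — on degree 4 D minor would have Gm (iv). G is the degree-4 chord of D major, so it is the borrowed IV.

IV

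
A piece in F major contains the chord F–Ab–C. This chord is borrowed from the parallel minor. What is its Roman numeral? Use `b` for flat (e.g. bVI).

The root F is the diatonic 1st degree of F major; the borrowing shows in the chord quality. Diatonically F major has F (I) on that degree; F–Ab–C is instead the minor chord native to F minor, so it takes the label i.

i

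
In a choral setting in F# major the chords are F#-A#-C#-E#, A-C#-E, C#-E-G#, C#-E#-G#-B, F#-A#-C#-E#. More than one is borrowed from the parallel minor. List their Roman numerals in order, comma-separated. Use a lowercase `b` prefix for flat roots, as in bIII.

bIII, v

In F# major the diatonic chords are F#, G#m, A#m, B, C#, D#m, E#dim. F#–A#–C#–E# = F#maj7 and C#–E#–G#–B = C#7 are both diatonic. A–C#–E is not: scale degree 3 in F# major carries A#m (iii). In F# minor the chord on that degree is A, so here it functions as bIII, borrowed from the parallel minor. But C#–E–G# is foreign: the diatonic V on degree 5 is C#, whereas C#m comes from F# minor. It is labeled v.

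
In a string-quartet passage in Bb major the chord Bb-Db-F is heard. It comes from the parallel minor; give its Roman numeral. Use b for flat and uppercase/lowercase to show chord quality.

i

The root Bb is the diatonic 1st degree of Bb major; the borrowing shows in the chord quality. The diatonic chord on degree 1 would be Bb (I), but Bb–Db–F is the minor chord from Bb minor. As a borrowed chord it is labeled i.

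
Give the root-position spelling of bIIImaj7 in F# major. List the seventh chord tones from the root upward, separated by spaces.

The root of bIIImaj7 is the lowered 3rd degree: A# becomes A. Building the major-seventh chord from the parallel minor on A: A–C#–E–G#.

A C# E G#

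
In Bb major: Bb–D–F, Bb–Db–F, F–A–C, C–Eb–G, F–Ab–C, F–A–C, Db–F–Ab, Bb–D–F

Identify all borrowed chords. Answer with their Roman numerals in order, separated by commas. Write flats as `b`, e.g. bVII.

i, v, bIII

The diatonic triads in Bb major are Bb, Cm, Dm, Eb, F, Gm, Adim. Bb–D–F = Bb, F–A–C = F and C–Eb–G = Cm all belong to that set. Bb–Db–F doesn't fit — on degree 1 Bb major would have Bb (I). Bbm is the degree-1 chord of Bb minor, so it is the borrowed i. But F–Ab–C is foreign: the diatonic V on degree 5 is F, whereas Fm comes from Bb minor. It is labeled v. Db–F–Ab is not: scale degree 3 in Bb major carries Dm (iii). In Bb minor the chord on that degree is Db, so here it functions as bIII, borrowed from the parallel minor.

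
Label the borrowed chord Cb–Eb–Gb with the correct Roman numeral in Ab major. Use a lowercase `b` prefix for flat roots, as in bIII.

The root Cb is the lowered 3rd scale degree — diatonically Ab major has C there. The diatonic chord on degree 3 would be Cm (iii), but Cb–Eb–Gb is the major chord from Ab minor. As a borrowed chord it is labeled bIII.

bIII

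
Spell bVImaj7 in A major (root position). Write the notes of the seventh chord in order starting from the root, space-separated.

F A C E

Scale degree 6 in A major is F#. bVImaj7 uses the lowered form, F, taken from A minor. Stacking thirds in A minor on F gives F–A–C–E.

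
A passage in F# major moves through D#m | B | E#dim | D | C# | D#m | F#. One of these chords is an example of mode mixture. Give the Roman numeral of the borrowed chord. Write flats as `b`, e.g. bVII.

bVI

In F# major the diatonic chords are F#, G#m, A#m, B, C#, D#m, E#dim. D#m, B, E#dim, C# and F# all belong to that set. But D (D–F#–A) is foreign: the diatonic vi on degree 6 is D#m, whereas D comes from F# minor. It is labeled bVI.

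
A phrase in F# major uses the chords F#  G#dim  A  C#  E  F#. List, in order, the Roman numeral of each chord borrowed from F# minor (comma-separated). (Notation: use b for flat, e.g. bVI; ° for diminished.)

The diatonic triads in F# major are F#, G#m, A#m, B, C#, D#m, E#dim. Of the given chords, F# and C# are diatonic. But G#dim (G#–B–D) is foreign: the diatonic ii on degree 2 is G#m, whereas G#dim comes from F# minor. It is labeled ii°. But A (A–C#–E) is foreign: the diatonic iii on degree 3 is A#m, whereas A comes from F# minor. It is labeled bIII. E (E–G#–B) doesn't fit — on degree 7 F# major would have E#dim (vii°). E is the degree-7 chord of F# minor, so it is the borrowed bVII.

ii°, bIII, bVII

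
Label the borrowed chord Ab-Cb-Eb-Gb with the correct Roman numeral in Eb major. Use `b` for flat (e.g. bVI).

Ab is scale degree 4 in Eb major. Ab–Cb–Eb–Gb is a minor-seventh chord — the form found in Eb minor, not the diatonic IV (Ab). Borrowed into Eb major it is written iv7.

iv7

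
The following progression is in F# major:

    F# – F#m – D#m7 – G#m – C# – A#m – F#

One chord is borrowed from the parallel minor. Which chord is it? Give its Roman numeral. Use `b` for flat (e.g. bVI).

In F# major the diatonic chords are F#, G#m, A#m, B, C#, D#m, E#dim. Of the given chords, F#, D#m7, G#m, C# and A#m are diatonic. F#m (F#–A–C#) is not: scale degree 1 in F# major carries F# (I). In F# minor the chord on that degree is F#m, so here it functions as i, borrowed from the parallel minor.

i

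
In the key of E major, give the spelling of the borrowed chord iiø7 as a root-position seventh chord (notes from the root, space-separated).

F# A C E

The root, F#, is scale degree 2 — the same note in E major and E minor; only the chord quality changes. In E minor the chord on F# is F#–A–C–E.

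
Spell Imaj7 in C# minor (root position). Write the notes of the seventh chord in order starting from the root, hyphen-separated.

C#-E#-G#-B#

Imaj7 is built on scale degree 1, which is C# in both C# minor and its parallel. Stacking thirds in C# major on C# gives C#–E#–G#–B#.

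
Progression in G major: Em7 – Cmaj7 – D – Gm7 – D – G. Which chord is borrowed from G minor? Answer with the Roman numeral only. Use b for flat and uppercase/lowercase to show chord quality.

The diatonic triads in G major are G, Am, Bm, C, D, Em, F#dim. Of the given chords, Em7, Cmaj7, D and G are diatonic. Gm7 (G–Bb–D–F) doesn't fit — on degree 1 G major would have G (I). Gm7 is the degree-1 chord of G minor, so it is the borrowed i7.

i7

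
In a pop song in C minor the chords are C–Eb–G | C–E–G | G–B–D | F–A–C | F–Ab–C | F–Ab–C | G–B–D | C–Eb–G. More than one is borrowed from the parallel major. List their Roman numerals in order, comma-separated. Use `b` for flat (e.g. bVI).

I, IV

In C minor (with V from harmonic minor) the diatonic chords are Cm, Ddim, Eb, Fm, G, Ab, Bb. C–Eb–G = Cm, G–B–D = G and F–Ab–C = Fm are all diatonic. C–E–G is not: scale degree 1 in C minor carries Cm (i). In C major the chord on that degree is C, so here it functions as I, borrowed from the parallel major. F–A–C is not: scale degree 4 in C minor carries Fm (iv). In C major the chord on that degree is F, so here it functions as IV, borrowed from the parallel major.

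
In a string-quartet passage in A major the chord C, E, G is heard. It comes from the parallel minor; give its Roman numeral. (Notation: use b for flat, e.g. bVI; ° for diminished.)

In A major scale degree 3 is C#; C is its lowered form, from A minor. The diatonic chord on degree 3 would be C#m (iii), but C–E–G is the major chord from A minor. As a borrowed chord it is labeled bIII.

bIII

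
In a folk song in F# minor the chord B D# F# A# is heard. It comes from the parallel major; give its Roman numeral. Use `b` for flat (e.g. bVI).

B is scale degree 4 in F# minor. B–D#–F#–A# is a major-seventh chord — the form found in F# major, not the diatonic iv (Bm). Borrowed into F# minor it is written IVmaj7.

IVmaj7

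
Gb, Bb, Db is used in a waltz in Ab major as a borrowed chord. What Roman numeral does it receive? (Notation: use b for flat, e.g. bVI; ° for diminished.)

In Ab major scale degree 7 is G; Gb is its lowered form, from Ab minor. Diatonically Ab major has Gdim (vii°) on that degree; Gb–Bb–Db is instead the major chord native to Ab minor, so it takes the label bVII.

bVII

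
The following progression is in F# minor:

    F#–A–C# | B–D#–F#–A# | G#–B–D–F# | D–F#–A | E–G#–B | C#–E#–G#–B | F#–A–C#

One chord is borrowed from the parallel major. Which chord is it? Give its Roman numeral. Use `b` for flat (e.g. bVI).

In F# minor (with V from harmonic minor) the diatonic chords are F#m, G#dim, A, Bm, C#, D, E. Of the given chords, F#–A–C# = F#m, G#–B–D–F# = G#m7b5, D–F#–A = D, E–G#–B = E and C#–E#–G#–B = C#7 are diatonic. B–D#–F#–A# doesn't fit — on degree 4 F# minor would have Bm (iv). Bmaj7 is the degree-4 chord of F# major, so it is the borrowed IVmaj7.

IVmaj7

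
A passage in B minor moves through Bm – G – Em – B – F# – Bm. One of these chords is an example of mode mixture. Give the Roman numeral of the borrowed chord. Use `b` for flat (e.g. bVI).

I

In B minor (with V from harmonic minor) the diatonic chords are Bm, C#dim, D, Em, F#, G, A. Bm, G, Em and F# all belong to that set. B (B–D#–F#) doesn't fit — on degree 1 B minor would have Bm (i). B is the degree-1 chord of B major, so it is the borrowed I.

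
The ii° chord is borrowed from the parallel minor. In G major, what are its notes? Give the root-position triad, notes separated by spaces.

A C Eb

The root, A, is scale degree 2 — the same note in G major and G minor; only the chord quality changes. Building the diminished chord from the parallel minor on A: A–C–Eb.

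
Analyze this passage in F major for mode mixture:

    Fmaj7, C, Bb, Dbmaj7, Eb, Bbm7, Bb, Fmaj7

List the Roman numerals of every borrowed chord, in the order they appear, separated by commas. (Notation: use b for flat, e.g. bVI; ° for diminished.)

bVImaj7, bVII, iv7

The diatonic triads in F major are F, Gm, Am, Bb, C, Dm, Edim. Fmaj7, C and Bb all belong to that set. Dbmaj7 (Db–F–Ab–C) is not: scale degree 6 in F major carries Dm (vi). In F minor the chord on that degree is Dbmaj7, so here it functions as bVImaj7, borrowed from the parallel minor. Eb (Eb–G–Bb) is not: scale degree 7 in F major carries Edim (vii°). In F minor the chord on that degree is Eb, so here it functions as bVII, borrowed from the parallel minor. Bbm7 (Bb–Db–F–Ab) doesn't fit — on degree 4 F major would have Bb (IV). Bbm7 is the degree-4 chord of F minor, so it is the borrowed iv7.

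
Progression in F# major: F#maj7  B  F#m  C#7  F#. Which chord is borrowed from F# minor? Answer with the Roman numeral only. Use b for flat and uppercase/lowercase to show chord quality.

In F# major the diatonic chords are F#, G#m, A#m, B, C#, D#m, E#dim. Of the given chords, F#maj7, B, C#7 and F# are diatonic. But F#m (F#–A–C#) is foreign: the diatonic I on degree 1 is F#, whereas F#m comes from F# minor. It is labeled i.

i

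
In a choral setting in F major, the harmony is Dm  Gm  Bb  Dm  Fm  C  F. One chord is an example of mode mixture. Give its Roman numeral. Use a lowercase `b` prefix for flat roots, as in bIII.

i

F major has the diatonic set F, Gm, Am, Bb, C, Dm, Edim. Of the given chords, Dm, Gm, Bb, C and F are diatonic. Fm (F–Ab–C) doesn't fit — on degree 1 F major would have F (I). Fm is the degree-1 chord of F minor, so it is the borrowed i.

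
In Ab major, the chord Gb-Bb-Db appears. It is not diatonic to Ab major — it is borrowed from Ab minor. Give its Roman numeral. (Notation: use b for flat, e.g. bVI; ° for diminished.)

bVII

The root Gb is the lowered 7th scale degree — diatonically Ab major has G there. Diatonically Ab major has Gdim (vii°) on that degree; Gb–Bb–Db is instead the major chord native to Ab minor, so it takes the label bVII.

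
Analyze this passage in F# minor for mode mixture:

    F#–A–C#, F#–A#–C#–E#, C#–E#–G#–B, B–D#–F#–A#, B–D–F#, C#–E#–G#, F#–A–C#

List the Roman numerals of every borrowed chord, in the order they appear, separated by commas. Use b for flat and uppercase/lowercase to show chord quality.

The diatonic triads in F# minor (with V from harmonic minor) are F#m, G#dim, A, Bm, C#, D, E. Of the given chords, F#–A–C# = F#m, C#–E#–G#–B = C#7, B–D–F# = Bm and C#–E#–G# = C# are diatonic. F#–A#–C#–E# is not: scale degree 1 in F# minor carries F#m (i). In F# major the chord on that degree is F#maj7, so here it functions as Imaj7, borrowed from the parallel major. B–D#–F#–A# is not: scale degree 4 in F# minor carries Bm (iv). In F# major the chord on that degree is Bmaj7, so here it functions as IVmaj7, borrowed from the parallel major.

Imaj7, IVmaj7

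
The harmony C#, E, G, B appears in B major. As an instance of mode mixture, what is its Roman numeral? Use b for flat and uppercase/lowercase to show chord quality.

C# is scale degree 2 in B major. C#–E–G–B is a half-diminished-seventh chord — the form found in B minor, not the diatonic ii (C#m). Borrowed into B major it is written iiø7.

iiø7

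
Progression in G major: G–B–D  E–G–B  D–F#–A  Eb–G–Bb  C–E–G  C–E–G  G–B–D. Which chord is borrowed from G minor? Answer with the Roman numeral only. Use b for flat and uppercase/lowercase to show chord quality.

bVI

The diatonic triads in G major are G, Am, Bm, C, D, Em, F#dim. G–B–D = G, E–G–B = Em, D–F#–A = D and C–E–G = C all belong to that set. Eb–G–Bb doesn't fit — on degree 6 G major would have Em (vi). Eb is the degree-6 chord of G minor, so it is the borrowed bVI.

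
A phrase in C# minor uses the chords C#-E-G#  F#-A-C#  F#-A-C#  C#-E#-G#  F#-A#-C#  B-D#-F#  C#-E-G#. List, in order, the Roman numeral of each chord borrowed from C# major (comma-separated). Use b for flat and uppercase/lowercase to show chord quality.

I, IV

The diatonic triads in C# minor (with V from harmonic minor) are C#m, D#dim, E, F#m, G#, A, B. C#–E–G# = C#m, F#–A–C# = F#m and B–D#–F# = B are all diatonic. C#–E#–G# is not: scale degree 1 in C# minor carries C#m (i). In C# major the chord on that degree is C#, so here it functions as I, borrowed from the parallel major. F#–A#–C# is not: scale degree 4 in C# minor carries F#m (iv). In C# major the chord on that degree is F#, so here it functions as IV, borrowed from the parallel major.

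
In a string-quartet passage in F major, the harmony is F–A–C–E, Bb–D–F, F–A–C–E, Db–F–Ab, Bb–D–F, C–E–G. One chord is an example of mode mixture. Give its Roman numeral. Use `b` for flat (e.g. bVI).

bVI

The diatonic triads in F major are F, Gm, Am, Bb, C, Dm, Edim. F–A–C–E = Fmaj7, Bb–D–F = Bb and C–E–G = C are all diatonic. Db–F–Ab doesn't fit — on degree 6 F major would have Dm (vi). Db is the degree-6 chord of F minor, so it is the borrowed bVI.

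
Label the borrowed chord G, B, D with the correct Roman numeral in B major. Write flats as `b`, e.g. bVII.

bVI

In B major scale degree 6 is G#; G is its lowered form, from B minor. The diatonic chord on degree 6 would be G#m (vi), but G–B–D is the major chord from B minor. As a borrowed chord it is labeled bVI.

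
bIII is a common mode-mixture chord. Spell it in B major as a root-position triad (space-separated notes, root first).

D F# A

bIII is built on the lowered scale degree 3. In B major degree 3 is D#; lowered it becomes D. Stacking thirds in B minor on D gives D–F#–A.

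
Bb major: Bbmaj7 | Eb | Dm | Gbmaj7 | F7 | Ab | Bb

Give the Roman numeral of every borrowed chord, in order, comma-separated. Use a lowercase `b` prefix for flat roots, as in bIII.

Bb major has the diatonic set Bb, Cm, Dm, Eb, F, Gm, Adim. Of the given chords, Bbmaj7, Eb, Dm, F7 and Bb are diatonic. But Gbmaj7 (Gb–Bb–Db–F) is foreign: the diatonic vi on degree 6 is Gm, whereas Gbmaj7 comes from Bb minor. It is labeled bVImaj7. But Ab (Ab–C–Eb) is foreign: the diatonic vii° on degree 7 is Adim, whereas Ab comes from Bb minor. It is labeled bVII.

bVImaj7, bVII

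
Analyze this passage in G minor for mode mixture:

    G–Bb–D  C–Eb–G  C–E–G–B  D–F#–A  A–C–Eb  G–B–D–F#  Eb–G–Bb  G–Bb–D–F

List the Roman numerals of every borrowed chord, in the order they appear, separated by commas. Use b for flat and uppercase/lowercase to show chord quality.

In G minor (with V from harmonic minor) the diatonic chords are Gm, Adim, Bb, Cm, D, Eb, F. G–Bb–D = Gm, C–Eb–G = Cm, D–F#–A = D, A–C–Eb = Adim, Eb–G–Bb = Eb and G–Bb–D–F = Gm7 all belong to that set. But C–E–G–B is foreign: the diatonic iv on degree 4 is Cm, whereas Cmaj7 comes from G major. It is labeled IVmaj7. G–B–D–F# is not: scale degree 1 in G minor carries Gm (i). In G major the chord on that degree is Gmaj7, so here it functions as Imaj7, borrowed from the parallel major.

IVmaj7, Imaj7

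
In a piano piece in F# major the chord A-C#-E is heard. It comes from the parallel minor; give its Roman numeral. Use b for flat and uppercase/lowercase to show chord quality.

bIII

A is the lowered form of scale degree 3 in F# major (the diatonic degree 3 is A#). Diatonically F# major has A#m (iii) on that degree; A–C#–E is instead the major chord native to F# minor, so it takes the label bIII.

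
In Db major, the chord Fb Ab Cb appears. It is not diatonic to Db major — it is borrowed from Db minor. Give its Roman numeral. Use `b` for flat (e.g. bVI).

bIII

In Db major scale degree 3 is F; Fb is its lowered form, from Db minor. The diatonic chord on degree 3 would be Fm (iii), but Fb–Ab–Cb is the major chord from Db minor. As a borrowed chord it is labeled bIII.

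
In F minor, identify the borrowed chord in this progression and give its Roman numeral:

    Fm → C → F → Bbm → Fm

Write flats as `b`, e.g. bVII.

In F minor (with V from harmonic minor) the diatonic chords are Fm, Gdim, Ab, Bbm, C, Db, Eb. Fm, C and Bbm are all diatonic. F (F–A–C) doesn't fit — on degree 1 F minor would have Fm (i). F is the degree-1 chord of F major, so it is the borrowed I.

I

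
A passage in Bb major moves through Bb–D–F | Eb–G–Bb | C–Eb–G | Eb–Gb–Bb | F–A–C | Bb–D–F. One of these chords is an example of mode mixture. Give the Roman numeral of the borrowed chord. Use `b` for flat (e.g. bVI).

The diatonic triads in Bb major are Bb, Cm, Dm, Eb, F, Gm, Adim. Bb–D–F = Bb, Eb–G–Bb = Eb, C–Eb–G = Cm and F–A–C = F are all diatonic. But Eb–Gb–Bb is foreign: the diatonic IV on degree 4 is Eb, whereas Ebm comes from Bb minor. It is labeled iv.

iv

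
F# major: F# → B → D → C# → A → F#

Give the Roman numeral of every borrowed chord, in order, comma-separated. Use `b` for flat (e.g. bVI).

bVI, bIII

F# major has the diatonic set F#, G#m, A#m, B, C#, D#m, E#dim. F#, B and C# are all diatonic. But D (D–F#–A) is foreign: the diatonic vi on degree 6 is D#m, whereas D comes from F# minor. It is labeled bVI. A (A–C#–E) doesn't fit — on degree 3 F# major would have A#m (iii). A is the degree-3 chord of F# minor, so it is the borrowed bIII.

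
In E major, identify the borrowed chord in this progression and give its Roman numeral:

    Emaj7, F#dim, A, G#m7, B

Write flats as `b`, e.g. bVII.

ii°

E major has the diatonic set E, F#m, G#m, A, B, C#m, D#dim. Of the given chords, Emaj7, A, G#m7 and B are diatonic. But F#dim (F#–A–C) is foreign: the diatonic ii on degree 2 is F#m, whereas F#dim comes from E minor. It is labeled ii°.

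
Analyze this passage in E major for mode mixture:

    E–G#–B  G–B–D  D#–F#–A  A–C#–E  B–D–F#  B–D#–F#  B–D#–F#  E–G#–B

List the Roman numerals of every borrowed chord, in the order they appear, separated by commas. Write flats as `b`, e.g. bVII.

bIII, v

E major has the diatonic set E, F#m, G#m, A, B, C#m, D#dim. E–G#–B = E, D#–F#–A = D#dim, A–C#–E = A and B–D#–F# = B are all diatonic. G–B–D is not: scale degree 3 in E major carries G#m (iii). In E minor the chord on that degree is G, so here it functions as bIII, borrowed from the parallel minor. B–D–F# doesn't fit — on degree 5 E major would have B (V). Bm is the degree-5 chord of E minor, so it is the borrowed v.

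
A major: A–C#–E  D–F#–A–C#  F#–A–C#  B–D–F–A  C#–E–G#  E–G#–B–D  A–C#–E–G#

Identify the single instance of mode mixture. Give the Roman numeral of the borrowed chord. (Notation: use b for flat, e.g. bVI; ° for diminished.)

iiø7

A major has the diatonic set A, Bm, C#m, D, E, F#m, G#dim. A–C#–E = A, D–F#–A–C# = Dmaj7, F#–A–C# = F#m, C#–E–G# = C#m, E–G#–B–D = E7 and A–C#–E–G# = Amaj7 all belong to that set. But B–D–F–A is foreign: the diatonic ii on degree 2 is Bm, whereas Bm7b5 comes from A minor. It is labeled iiø7.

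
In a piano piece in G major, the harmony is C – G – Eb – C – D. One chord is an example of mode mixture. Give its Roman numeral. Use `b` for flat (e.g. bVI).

In G major the diatonic chords are G, Am, Bm, C, D, Em, F#dim. C, G and D all belong to that set. But Eb (Eb–G–Bb) is foreign: the diatonic vi on degree 6 is Em, whereas Eb comes from G minor. It is labeled bVI.

bVI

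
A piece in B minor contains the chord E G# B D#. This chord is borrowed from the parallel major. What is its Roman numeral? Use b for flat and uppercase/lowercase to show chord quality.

E is scale degree 4 in B minor. The diatonic chord on degree 4 would be Em (iv), but E–G#–B–D# is the major-seventh chord from B major. As a borrowed chord it is labeled IVmaj7.

IVmaj7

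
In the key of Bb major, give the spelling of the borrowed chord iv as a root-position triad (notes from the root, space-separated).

iv is built on scale degree 4, which is Eb in both Bb major and its parallel. Building the minor chord from the parallel minor on Eb: Eb–Gb–Bb.

Eb Gb Bb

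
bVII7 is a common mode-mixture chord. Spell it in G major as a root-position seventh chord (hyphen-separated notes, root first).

F-A-C-Eb

Scale degree 7 in G major is F#. bVII7 uses the lowered form, F, taken from G minor. Stacking thirds in G minor on F gives F–A–C–Eb.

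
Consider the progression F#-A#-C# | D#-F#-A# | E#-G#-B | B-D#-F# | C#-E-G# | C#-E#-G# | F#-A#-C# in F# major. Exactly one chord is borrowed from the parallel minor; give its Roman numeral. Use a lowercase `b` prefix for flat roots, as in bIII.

v

In F# major the diatonic chords are F#, G#m, A#m, B, C#, D#m, E#dim. F#–A#–C# = F#, D#–F#–A# = D#m, E#–G#–B = E#dim, B–D#–F# = B and C#–E#–G# = C# are all diatonic. But C#–E–G# is foreign: the diatonic V on degree 5 is C#, whereas C#m comes from F# minor. It is labeled v.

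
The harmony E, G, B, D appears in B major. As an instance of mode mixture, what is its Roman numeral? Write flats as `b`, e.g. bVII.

The root E is the diatonic 4th degree of B major; the borrowing shows in the chord quality. Diatonically B major has E (IV) on that degree; E–G–B–D is instead the minor-seventh chord native to B minor, so it takes the label iv7.

iv7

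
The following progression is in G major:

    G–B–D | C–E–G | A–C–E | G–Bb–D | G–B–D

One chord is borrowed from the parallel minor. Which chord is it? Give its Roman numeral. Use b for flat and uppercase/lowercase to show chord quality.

i

G major has the diatonic set G, Am, Bm, C, D, Em, F#dim. Of the given chords, G–B–D = G, C–E–G = C and A–C–E = Am are diatonic. G–Bb–D doesn't fit — on degree 1 G major would have G (I). Gm is the degree-1 chord of G minor, so it is the borrowed i.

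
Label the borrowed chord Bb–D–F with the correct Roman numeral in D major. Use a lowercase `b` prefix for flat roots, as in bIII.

Bb is the lowered form of scale degree 6 in D major (the diatonic degree 6 is B). Bb–D–F is a major chord — the form found in D minor, not the diatonic vi (Bm). Borrowed into D major it is written bVI.

bVI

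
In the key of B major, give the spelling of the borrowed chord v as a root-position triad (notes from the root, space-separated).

The root, F#, is scale degree 5 — the same note in B major and B minor; only the chord quality changes. Stacking thirds in B minor on F# gives F#–A–C#.

F# A C#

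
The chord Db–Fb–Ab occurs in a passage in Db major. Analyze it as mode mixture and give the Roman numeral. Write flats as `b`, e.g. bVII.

i

Db is scale degree 1 in Db major. The diatonic chord on degree 1 would be Db (I), but Db–Fb–Ab is the minor chord from Db minor. As a borrowed chord it is labeled i.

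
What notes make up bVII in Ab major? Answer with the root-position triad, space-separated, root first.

Gb Bb Db

Scale degree 7 in Ab major is G. bVII uses the lowered form, Gb, taken from Ab minor. Building the major chord from the parallel minor on Gb: Gb–Bb–Db.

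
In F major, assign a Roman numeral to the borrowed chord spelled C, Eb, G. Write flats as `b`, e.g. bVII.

The root C is the diatonic 5th degree of F major; the borrowing shows in the chord quality. C–Eb–G is a minor chord — the form found in F minor, not the diatonic V (C). Borrowed into F major it is written v.

v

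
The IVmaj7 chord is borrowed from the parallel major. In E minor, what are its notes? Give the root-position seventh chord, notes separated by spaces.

The root, A, is scale degree 4 — the same note in E minor and E major; only the chord quality changes. In E major the chord on A is A–C#–E–G#.

A C# E G#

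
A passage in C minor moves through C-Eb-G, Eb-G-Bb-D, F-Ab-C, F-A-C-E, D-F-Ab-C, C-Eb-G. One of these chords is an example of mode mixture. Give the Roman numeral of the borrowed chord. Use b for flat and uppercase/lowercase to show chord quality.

IVmaj7

C minor has the diatonic set Cm, Ddim, Eb, Fm, G, Ab, Bb (with V from harmonic minor). C–Eb–G = Cm, Eb–G–Bb–D = Ebmaj7, F–Ab–C = Fm and D–F–Ab–C = Dm7b5 are all diatonic. But F–A–C–E is foreign: the diatonic iv on degree 4 is Fm, whereas Fmaj7 comes from C major. It is labeled IVmaj7.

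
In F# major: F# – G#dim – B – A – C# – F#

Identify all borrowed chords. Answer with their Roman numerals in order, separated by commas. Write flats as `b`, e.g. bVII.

ii°, bIII

The diatonic triads in F# major are F#, G#m, A#m, B, C#, D#m, E#dim. F#, B and C# all belong to that set. But G#dim (G#–B–D) is foreign: the diatonic ii on degree 2 is G#m, whereas G#dim comes from F# minor. It is labeled ii°. But A (A–C#–E) is foreign: the diatonic iii on degree 3 is A#m, whereas A comes from F# minor. It is labeled bIII.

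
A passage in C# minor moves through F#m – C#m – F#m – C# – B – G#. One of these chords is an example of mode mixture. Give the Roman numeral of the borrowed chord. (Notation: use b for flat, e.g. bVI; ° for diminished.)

In C# minor (with V from harmonic minor) the diatonic chords are C#m, D#dim, E, F#m, G#, A, B. Of the given chords, F#m, C#m, B and G# are diatonic. But C# (C#–E#–G#) is foreign: the diatonic i on degree 1 is C#m, whereas C# comes from C# major. It is labeled I.

I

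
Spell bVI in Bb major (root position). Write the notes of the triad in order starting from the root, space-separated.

Gb Bb Db

The root of bVI is the lowered 6th degree: G becomes Gb. Building the major chord from the parallel minor on Gb: Gb–Bb–Db.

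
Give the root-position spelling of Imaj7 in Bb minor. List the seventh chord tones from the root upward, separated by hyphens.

Bb-D-F-A

The root, Bb, is scale degree 1 — the same note in Bb minor and Bb major; only the chord quality changes. Building the major-seventh chord from the parallel major on Bb: Bb–D–F–A.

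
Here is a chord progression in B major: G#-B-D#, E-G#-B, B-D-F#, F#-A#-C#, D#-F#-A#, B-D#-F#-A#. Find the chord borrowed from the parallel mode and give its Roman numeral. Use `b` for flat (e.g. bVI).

i

In B major the diatonic chords are B, C#m, D#m, E, F#, G#m, A#dim. G#–B–D# = G#m, E–G#–B = E, F#–A#–C# = F#, D#–F#–A# = D#m and B–D#–F#–A# = Bmaj7 are all diatonic. B–D–F# is not: scale degree 1 in B major carries B (I). In B minor the chord on that degree is Bm, so here it functions as i, borrowed from the parallel minor.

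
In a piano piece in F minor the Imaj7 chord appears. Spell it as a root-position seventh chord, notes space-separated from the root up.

F A C E

Imaj7 is built on scale degree 1, which is F in both F minor and its parallel. In F major the chord on F is F–A–C–E.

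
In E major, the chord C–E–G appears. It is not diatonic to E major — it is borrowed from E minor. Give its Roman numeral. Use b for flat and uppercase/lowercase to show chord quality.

The root C is the lowered 6th scale degree — diatonically E major has C# there. C–E–G is a major chord — the form found in E minor, not the diatonic vi (C#m). Borrowed into E major it is written bVI.

bVI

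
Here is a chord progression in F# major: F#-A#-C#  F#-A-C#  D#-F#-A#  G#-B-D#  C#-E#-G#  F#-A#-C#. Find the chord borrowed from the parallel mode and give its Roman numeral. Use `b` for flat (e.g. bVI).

i

The diatonic triads in F# major are F#, G#m, A#m, B, C#, D#m, E#dim. F#–A#–C# = F#, D#–F#–A# = D#m, G#–B–D# = G#m and C#–E#–G# = C# are all diatonic. But F#–A–C# is foreign: the diatonic I on degree 1 is F#, whereas F#m comes from F# minor. It is labeled i.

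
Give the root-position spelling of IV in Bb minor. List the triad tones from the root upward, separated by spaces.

Eb G Bb

IV is built on scale degree 4, which is Eb in both Bb minor and its parallel. Building the major chord from the parallel major on Eb: Eb–G–Bb.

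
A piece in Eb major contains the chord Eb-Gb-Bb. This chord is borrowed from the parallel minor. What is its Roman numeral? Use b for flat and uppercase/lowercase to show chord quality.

i

Eb is scale degree 1 in Eb major. Diatonically Eb major has Eb (I) on that degree; Eb–Gb–Bb is instead the minor chord native to Eb minor, so it takes the label i.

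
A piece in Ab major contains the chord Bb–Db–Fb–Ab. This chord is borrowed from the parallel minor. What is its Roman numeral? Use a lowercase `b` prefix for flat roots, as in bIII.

iiø7

The root Bb is the diatonic 2nd degree of Ab major; the borrowing shows in the chord quality. Bb–Db–Fb–Ab is a half-diminished-seventh chord — the form found in Ab minor, not the diatonic ii (Bbm). Borrowed into Ab major it is written iiø7.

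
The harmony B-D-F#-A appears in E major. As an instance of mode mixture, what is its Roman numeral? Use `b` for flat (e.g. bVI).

v7

The root B is the diatonic 5th degree of E major; the borrowing shows in the chord quality. Diatonically E major has B (V) on that degree; B–D–F#–A is instead the minor-seventh chord native to E minor, so it takes the label v7.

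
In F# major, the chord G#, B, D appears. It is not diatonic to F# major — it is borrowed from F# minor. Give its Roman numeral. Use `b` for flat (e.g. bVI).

G# is scale degree 2 in F# major. Diatonically F# major has G#m (ii) on that degree; G#–B–D is instead the diminished chord native to F# minor, so it takes the label ii°.

ii°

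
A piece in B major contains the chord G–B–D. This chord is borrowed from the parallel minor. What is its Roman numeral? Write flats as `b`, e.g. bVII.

In B major scale degree 6 is G#; G is its lowered form, from B minor. The diatonic chord on degree 6 would be G#m (vi), but G–B–D is the major chord from B minor. As a borrowed chord it is labeled bVI.

bVI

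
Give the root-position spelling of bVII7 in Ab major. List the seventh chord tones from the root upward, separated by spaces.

Gb Bb Db Fb

bVII7 is built on the lowered scale degree 7. In Ab major degree 7 is G; lowered it becomes Gb. Stacking thirds in Ab minor on Gb gives Gb–Bb–Db–Fb.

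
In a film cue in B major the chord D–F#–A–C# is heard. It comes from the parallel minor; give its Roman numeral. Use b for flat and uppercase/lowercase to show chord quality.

In B major scale degree 3 is D#; D is its lowered form, from B minor. Diatonically B major has D#m (iii) on that degree; D–F#–A–C# is instead the major-seventh chord native to B minor, so it takes the label bIIImaj7.

bIIImaj7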